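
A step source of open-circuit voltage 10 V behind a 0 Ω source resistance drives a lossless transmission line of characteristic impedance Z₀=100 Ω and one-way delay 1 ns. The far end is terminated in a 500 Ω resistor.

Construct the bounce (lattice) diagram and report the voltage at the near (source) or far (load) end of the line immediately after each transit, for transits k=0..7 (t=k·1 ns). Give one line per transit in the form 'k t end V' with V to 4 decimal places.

Γ_L=0.666667, Γ_S=-1.000000; launch V₁=10·100/100=10.000000
k=0 src: V=10.0000
k=1 load: inc=10.000000, refl=10.000000·0.666667=6.6667; V=0.000000+10.000000+6.666667=16.6667
k=2 src: inc=6.666667, refl=6.666667·-1.000000=-6.6667; V=10.000000+6.666667+-6.666667=10.0000
k=3 load: inc=-6.666667, refl=-6.666667·0.666667=-4.4444; V=16.666667+-6.666667+-4.444444=5.5556
k=4 src: inc=-4.444444, refl=-4.444444·-1.000000=4.4444; V=10.000000+-4.444444+4.444444=10.0000
k=5 load: inc=4.444444, refl=4.444444·0.666667=2.9630; V=5.555556+4.444444+2.962963=12.9630
k=6 src: inc=2.962963, refl=2.962963·-1.000000=-2.9630; V=10.000000+2.962963+-2.962963=10.0000
k=7 load: inc=-2.962963, refl=-2.962963·0.666667=-1.9753; V=12.962963+-2.962963+-1.975309=8.0247

0 0 source 10.0000
1 1 load 16.6667
2 2 source 10.0000
3 3 load 5.5556
4 4 source 10.0000
5 5 load 12.9630
6 6 source 10.0000
7 7 load 8.0247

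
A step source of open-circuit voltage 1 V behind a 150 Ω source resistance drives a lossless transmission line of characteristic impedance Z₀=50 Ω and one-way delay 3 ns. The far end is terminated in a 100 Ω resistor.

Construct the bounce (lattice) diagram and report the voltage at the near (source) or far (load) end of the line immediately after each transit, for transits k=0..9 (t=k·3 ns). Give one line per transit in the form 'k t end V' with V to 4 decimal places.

0 0 source 0.2500
1 3 load 0.3333
2 6 source 0.3750
3 9 load 0.3889
4 12 source 0.3958
5 15 load 0.3981
6 18 source 0.3993
7 21 load 0.3997
8 24 source 0.3999
9 27 load 0.3999

Γ_L=0.333333, Γ_S=0.500000; launch V₁=1·50/200=0.250000
k=0 src: V=0.2500
k=1 load: inc=0.250000, refl=0.250000·0.333333=0.0833; V=0.000000+0.250000+0.083333=0.3333
k=2 src: inc=0.083333, refl=0.083333·0.500000=0.0417; V=0.250000+0.083333+0.041667=0.3750
k=3 load: inc=0.041667, refl=0.041667·0.333333=0.0139; V=0.333333+0.041667+0.013889=0.3889
k=4 src: inc=0.013889, refl=0.013889·0.500000=0.0069; V=0.375000+0.013889+0.006944=0.3958
k=5 load: inc=0.006944, refl=0.006944·0.333333=0.0023; V=0.388889+0.006944+0.002315=0.3981
k=6 src: inc=0.002315, refl=0.002315·0.500000=0.0012; V=0.395833+0.002315+0.001157=0.3993
k=7 load: inc=0.001157, refl=0.001157·0.333333=0.0004; V=0.398148+0.001157+0.000386=0.3997
k=8 src: inc=0.000386, refl=0.000386·0.500000=0.0002; V=0.399306+0.000386+0.000193=0.3999
k=9 load: inc=0.000193, refl=0.000193·0.333333=0.0001; V=0.399691+0.000193+0.000064=0.3999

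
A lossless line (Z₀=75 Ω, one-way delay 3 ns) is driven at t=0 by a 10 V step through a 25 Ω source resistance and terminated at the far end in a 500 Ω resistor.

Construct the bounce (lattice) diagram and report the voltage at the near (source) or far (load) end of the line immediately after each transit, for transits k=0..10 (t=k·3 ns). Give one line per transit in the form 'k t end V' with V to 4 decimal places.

0 0 source 7.5000
1 3 load 13.0435
2 6 source 10.2717
3 9 load 8.2231
4 12 source 9.2474
5 15 load 10.0045
6 18 source 9.6260
7 21 load 9.3462
8 24 source 9.4861
9 27 load 9.5895
10 30 source 9.5378

Γ_L=0.739130, Γ_S=-0.500000; launch V₁=10·75/100=7.500000
k=0 src: V=7.5000
k=1 load: inc=7.500000, refl=7.500000·0.739130=5.5435; V=0.000000+7.500000+5.543478=13.0435
k=2 src: inc=5.543478, refl=5.543478·-0.500000=-2.7717; V=7.500000+5.543478+-2.771739=10.2717
k=3 load: inc=-2.771739, refl=-2.771739·0.739130=-2.0487; V=13.043478+-2.771739+-2.048677=8.2231
k=4 src: inc=-2.048677, refl=-2.048677·-0.500000=1.0243; V=10.271739+-2.048677+1.024338=9.2474
k=5 load: inc=1.024338, refl=1.024338·0.739130=0.7571; V=8.223062+1.024338+0.757120=10.0045
k=6 src: inc=0.757120, refl=0.757120·-0.500000=-0.3786; V=9.247401+0.757120+-0.378560=9.6260
k=7 load: inc=-0.378560, refl=-0.378560·0.739130=-0.2798; V=10.004520+-0.378560+-0.279805=9.3462
k=8 src: inc=-0.279805, refl=-0.279805·-0.500000=0.1399; V=9.625961+-0.279805+0.139903=9.4861
k=9 load: inc=0.139903, refl=0.139903·0.739130=0.1034; V=9.346155+0.139903+0.103406=9.5895
k=10 src: inc=0.103406, refl=0.103406·-0.500000=-0.0517; V=9.486058+0.103406+-0.051703=9.5378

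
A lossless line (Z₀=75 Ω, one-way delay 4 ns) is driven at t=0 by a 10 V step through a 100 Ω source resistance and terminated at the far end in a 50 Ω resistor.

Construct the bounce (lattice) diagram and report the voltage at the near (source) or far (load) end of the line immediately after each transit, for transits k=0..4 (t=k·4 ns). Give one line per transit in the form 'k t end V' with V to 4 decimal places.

Γ_L=-0.200000, Γ_S=0.142857; launch V₁=10·75/175=4.285714
k=0 src: V=4.2857
k=1 load: inc=4.285714, refl=4.285714·-0.200000=-0.8571; V=0.000000+4.285714+-0.857143=3.4286
k=2 src: inc=-0.857143, refl=-0.857143·0.142857=-0.1224; V=4.285714+-0.857143+-0.122449=3.3061
k=3 load: inc=-0.122449, refl=-0.122449·-0.200000=0.0245; V=3.428571+-0.122449+0.024490=3.3306
k=4 src: inc=0.024490, refl=0.024490·0.142857=0.0035; V=3.306122+0.024490+0.003499=3.3341

0 0 source 4.2857
1 4 load 3.4286
2 8 source 3.3061
3 12 load 3.3306
4 16 source 3.3341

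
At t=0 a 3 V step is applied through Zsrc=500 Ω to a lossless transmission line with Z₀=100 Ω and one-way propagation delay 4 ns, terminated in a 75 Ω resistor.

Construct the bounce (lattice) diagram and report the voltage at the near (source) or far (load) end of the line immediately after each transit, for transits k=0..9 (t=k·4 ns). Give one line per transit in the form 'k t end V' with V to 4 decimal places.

0 0 source 0.5000
1 4 load 0.4286
2 8 source 0.3810
3 12 load 0.3878
4 16 source 0.3923
5 20 load 0.3916
6 24 source 0.3912
7 28 load 0.3913
8 32 source 0.3913
9 36 load 0.3913

Γ_L=-0.142857, Γ_S=0.666667; launch V₁=3·100/600=0.500000
k=0 src: V=0.5000
k=1 load: inc=0.500000, refl=0.500000·-0.142857=-0.0714; V=0.000000+0.500000+-0.071429=0.4286
k=2 src: inc=-0.071429, refl=-0.071429·0.666667=-0.0476; V=0.500000+-0.071429+-0.047619=0.3810
k=3 load: inc=-0.047619, refl=-0.047619·-0.142857=0.0068; V=0.428571+-0.047619+0.006803=0.3878
k=4 src: inc=0.006803, refl=0.006803·0.666667=0.0045; V=0.380952+0.006803+0.004535=0.3923
k=5 load: inc=0.004535, refl=0.004535·-0.142857=-0.0006; V=0.387755+0.004535+-0.000648=0.3916
k=6 src: inc=-0.000648, refl=-0.000648·0.666667=-0.0004; V=0.392290+-0.000648+-0.000432=0.3912
k=7 load: inc=-0.000432, refl=-0.000432·-0.142857=0.0001; V=0.391642+-0.000432+0.000062=0.3913
k=8 src: inc=0.000062, refl=0.000062·0.666667=0.0000; V=0.391210+0.000062+0.000041=0.3913
k=9 load: inc=0.000041, refl=0.000041·-0.142857=-0.0000; V=0.391272+0.000041+-0.000006=0.3913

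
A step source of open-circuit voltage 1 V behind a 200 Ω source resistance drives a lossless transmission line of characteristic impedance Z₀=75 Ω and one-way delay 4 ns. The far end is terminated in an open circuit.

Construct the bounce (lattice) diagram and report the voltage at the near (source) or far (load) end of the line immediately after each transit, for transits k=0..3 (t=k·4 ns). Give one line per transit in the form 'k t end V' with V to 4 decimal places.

Γ_L=1.000000, Γ_S=0.454545; launch V₁=1·75/275=0.272727
k=0 src: V=0.2727
k=1 load: inc=0.272727, refl=0.272727·1.000000=0.2727; V=0.000000+0.272727+0.272727=0.5455
k=2 src: inc=0.272727, refl=0.272727·0.454545=0.1240; V=0.272727+0.272727+0.123967=0.6694
k=3 load: inc=0.123967, refl=0.123967·1.000000=0.1240; V=0.545455+0.123967+0.123967=0.7934

0 0 source 0.2727
1 4 load 0.5455
2 8 source 0.6694
3 12 load 0.7934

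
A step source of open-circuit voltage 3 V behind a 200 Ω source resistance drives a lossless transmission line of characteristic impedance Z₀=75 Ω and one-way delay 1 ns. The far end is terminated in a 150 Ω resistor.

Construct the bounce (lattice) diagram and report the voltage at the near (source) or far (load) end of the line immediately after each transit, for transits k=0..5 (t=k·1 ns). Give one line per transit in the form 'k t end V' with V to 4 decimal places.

Γ_L=0.333333, Γ_S=0.454545; launch V₁=3·75/275=0.818182
k=0 src: V=0.8182
k=1 load: inc=0.818182, refl=0.818182·0.333333=0.2727; V=0.000000+0.818182+0.272727=1.0909
k=2 src: inc=0.272727, refl=0.272727·0.454545=0.1240; V=0.818182+0.272727+0.123967=1.2149
k=3 load: inc=0.123967, refl=0.123967·0.333333=0.0413; V=1.090909+0.123967+0.041322=1.2562
k=4 src: inc=0.041322, refl=0.041322·0.454545=0.0188; V=1.214876+0.041322+0.018783=1.2750
k=5 load: inc=0.018783, refl=0.018783·0.333333=0.0063; V=1.256198+0.018783+0.006261=1.2812

0 0 source 0.8182
1 1 load 1.0909
2 2 source 1.2149
3 3 load 1.2562
4 4 source 1.2750
5 5 load 1.2812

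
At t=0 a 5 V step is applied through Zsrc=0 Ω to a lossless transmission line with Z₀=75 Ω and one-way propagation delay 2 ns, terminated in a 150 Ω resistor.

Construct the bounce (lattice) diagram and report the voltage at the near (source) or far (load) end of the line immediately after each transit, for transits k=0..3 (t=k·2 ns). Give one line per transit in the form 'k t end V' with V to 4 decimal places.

0 0 source 5.0000
1 2 load 6.6667
2 4 source 5.0000
3 6 load 4.4444

Γ_L=0.333333, Γ_S=-1.000000; launch V₁=5·75/75=5.000000
k=0 src: V=5.0000
k=1 load: inc=5.000000, refl=5.000000·0.333333=1.6667; V=0.000000+5.000000+1.666667=6.6667
k=2 src: inc=1.666667, refl=1.666667·-1.000000=-1.6667; V=5.000000+1.666667+-1.666667=5.0000
k=3 load: inc=-1.666667, refl=-1.666667·0.333333=-0.5556; V=6.666667+-1.666667+-0.555556=4.4444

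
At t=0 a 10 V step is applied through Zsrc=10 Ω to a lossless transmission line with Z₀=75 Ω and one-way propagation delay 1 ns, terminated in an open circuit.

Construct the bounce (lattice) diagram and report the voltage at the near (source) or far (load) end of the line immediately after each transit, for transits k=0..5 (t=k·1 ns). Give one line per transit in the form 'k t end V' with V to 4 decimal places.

Γ_L=1.000000, Γ_S=-0.764706; launch V₁=10·75/85=8.823529
k=0 src: V=8.8235
k=1 load: inc=8.823529, refl=8.823529·1.000000=8.8235; V=0.000000+8.823529+8.823529=17.6471
k=2 src: inc=8.823529, refl=8.823529·-0.764706=-6.7474; V=8.823529+8.823529+-6.747405=10.8997
k=3 load: inc=-6.747405, refl=-6.747405·1.000000=-6.7474; V=17.647059+-6.747405+-6.747405=4.1522
k=4 src: inc=-6.747405, refl=-6.747405·-0.764706=5.1598; V=10.899654+-6.747405+5.159780=9.3120
k=5 load: inc=5.159780, refl=5.159780·1.000000=5.1598; V=4.152249+5.159780+5.159780=14.4718

0 0 source 8.8235
1 1 load 17.6471
2 2 source 10.8997
3 3 load 4.1522
4 4 source 9.3120
5 5 load 14.4718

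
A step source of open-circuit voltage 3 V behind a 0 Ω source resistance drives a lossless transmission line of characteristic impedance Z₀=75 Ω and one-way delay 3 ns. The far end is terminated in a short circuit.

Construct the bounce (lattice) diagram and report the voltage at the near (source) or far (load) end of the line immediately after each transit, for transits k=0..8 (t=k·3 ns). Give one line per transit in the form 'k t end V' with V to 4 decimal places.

Γ_L=-1.000000, Γ_S=-1.000000; launch V₁=3·75/75=3.000000
k=0 src: V=3.0000
k=1 load: inc=3.000000, refl=3.000000·-1.000000=-3.0000; V=0.000000+3.000000+-3.000000=0.0000
k=2 src: inc=-3.000000, refl=-3.000000·-1.000000=3.0000; V=3.000000+-3.000000+3.000000=3.0000
k=3 load: inc=3.000000, refl=3.000000·-1.000000=-3.0000; V=0.000000+3.000000+-3.000000=0.0000
k=4 src: inc=-3.000000, refl=-3.000000·-1.000000=3.0000; V=3.000000+-3.000000+3.000000=3.0000
k=5 load: inc=3.000000, refl=3.000000·-1.000000=-3.0000; V=0.000000+3.000000+-3.000000=0.0000
k=6 src: inc=-3.000000, refl=-3.000000·-1.000000=3.0000; V=3.000000+-3.000000+3.000000=3.0000
k=7 load: inc=3.000000, refl=3.000000·-1.000000=-3.0000; V=0.000000+3.000000+-3.000000=0.0000
k=8 src: inc=-3.000000, refl=-3.000000·-1.000000=3.0000; V=3.000000+-3.000000+3.000000=3.0000

0 0 source 3.0000
1 3 load 0.0000
2 6 source 3.0000
3 9 load 0.0000
4 12 source 3.0000
5 15 load 0.0000
6 18 source 3.0000
7 21 load 0.0000
8 24 source 3.0000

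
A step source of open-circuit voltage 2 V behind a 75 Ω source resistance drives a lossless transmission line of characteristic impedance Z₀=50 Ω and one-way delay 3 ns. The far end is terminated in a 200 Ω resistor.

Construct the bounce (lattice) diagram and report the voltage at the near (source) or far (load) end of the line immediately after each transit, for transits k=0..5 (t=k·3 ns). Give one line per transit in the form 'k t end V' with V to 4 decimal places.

Γ_L=0.600000, Γ_S=0.200000; launch V₁=2·50/125=0.800000
k=0 src: V=0.8000
k=1 load: inc=0.800000, refl=0.800000·0.600000=0.4800; V=0.000000+0.800000+0.480000=1.2800
k=2 src: inc=0.480000, refl=0.480000·0.200000=0.0960; V=0.800000+0.480000+0.096000=1.3760
k=3 load: inc=0.096000, refl=0.096000·0.600000=0.0576; V=1.280000+0.096000+0.057600=1.4336
k=4 src: inc=0.057600, refl=0.057600·0.200000=0.0115; V=1.376000+0.057600+0.011520=1.4451
k=5 load: inc=0.011520, refl=0.011520·0.600000=0.0069; V=1.433600+0.011520+0.006912=1.4520

0 0 source 0.8000
1 3 load 1.2800
2 6 source 1.3760
3 9 load 1.4336
4 12 source 1.4451
5 15 load 1.4520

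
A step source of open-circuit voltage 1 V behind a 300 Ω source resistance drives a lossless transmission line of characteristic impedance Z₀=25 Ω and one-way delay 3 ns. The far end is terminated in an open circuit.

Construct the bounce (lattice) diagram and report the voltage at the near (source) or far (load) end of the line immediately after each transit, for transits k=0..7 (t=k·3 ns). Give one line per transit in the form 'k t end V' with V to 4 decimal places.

Γ_L=1.000000, Γ_S=0.846154; launch V₁=1·25/325=0.076923
k=0 src: V=0.0769
k=1 load: inc=0.076923, refl=0.076923·1.000000=0.0769; V=0.000000+0.076923+0.076923=0.1538
k=2 src: inc=0.076923, refl=0.076923·0.846154=0.0651; V=0.076923+0.076923+0.065089=0.2189
k=3 load: inc=0.065089, refl=0.065089·1.000000=0.0651; V=0.153846+0.065089+0.065089=0.2840
k=4 src: inc=0.065089, refl=0.065089·0.846154=0.0551; V=0.218935+0.065089+0.055075=0.3391
k=5 load: inc=0.055075, refl=0.055075·1.000000=0.0551; V=0.284024+0.055075+0.055075=0.3942
k=6 src: inc=0.055075, refl=0.055075·0.846154=0.0466; V=0.339099+0.055075+0.046602=0.4408
k=7 load: inc=0.046602, refl=0.046602·1.000000=0.0466; V=0.394174+0.046602+0.046602=0.4874

0 0 source 0.0769
1 3 load 0.1538
2 6 source 0.2189
3 9 load 0.2840
4 12 source 0.3391
5 15 load 0.3942
6 18 source 0.4408
7 21 load 0.4874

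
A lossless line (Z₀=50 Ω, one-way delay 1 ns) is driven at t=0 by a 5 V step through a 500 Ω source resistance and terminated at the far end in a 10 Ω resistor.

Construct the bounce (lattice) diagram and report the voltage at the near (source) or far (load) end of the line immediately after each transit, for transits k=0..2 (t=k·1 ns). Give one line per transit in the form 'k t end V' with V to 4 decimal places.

0 0 source 0.4545
1 1 load 0.1515
2 2 source -0.0964

Γ_L=-0.666667, Γ_S=0.818182; launch V₁=5·50/550=0.454545
k=0 src: V=0.4545
k=1 load: inc=0.454545, refl=0.454545·-0.666667=-0.3030; V=0.000000+0.454545+-0.303030=0.1515
k=2 src: inc=-0.303030, refl=-0.303030·0.818182=-0.2479; V=0.454545+-0.303030+-0.247934=-0.0964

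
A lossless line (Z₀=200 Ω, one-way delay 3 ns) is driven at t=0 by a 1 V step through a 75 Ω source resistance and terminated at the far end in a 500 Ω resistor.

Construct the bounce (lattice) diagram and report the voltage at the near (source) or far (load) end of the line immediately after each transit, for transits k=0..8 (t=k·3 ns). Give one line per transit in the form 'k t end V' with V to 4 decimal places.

Γ_L=0.428571, Γ_S=-0.454545; launch V₁=1·200/275=0.727273
k=0 src: V=0.7273
k=1 load: inc=0.727273, refl=0.727273·0.428571=0.3117; V=0.000000+0.727273+0.311688=1.0390
k=2 src: inc=0.311688, refl=0.311688·-0.454545=-0.1417; V=0.727273+0.311688+-0.141677=0.8973
k=3 load: inc=-0.141677, refl=-0.141677·0.428571=-0.0607; V=1.038961+-0.141677+-0.060719=0.8366
k=4 src: inc=-0.060719, refl=-0.060719·-0.454545=0.0276; V=0.897285+-0.060719+0.027599=0.8642
k=5 load: inc=0.027599, refl=0.027599·0.428571=0.0118; V=0.836566+0.027599+0.011828=0.8760
k=6 src: inc=0.011828, refl=0.011828·-0.454545=-0.0054; V=0.864165+0.011828+-0.005376=0.8706
k=7 load: inc=-0.005376, refl=-0.005376·0.428571=-0.0023; V=0.875994+-0.005376+-0.002304=0.8683
k=8 src: inc=-0.002304, refl=-0.002304·-0.454545=0.0010; V=0.870617+-0.002304+0.001047=0.8694

0 0 source 0.7273
1 3 load 1.0390
2 6 source 0.8973
3 9 load 0.8366
4 12 source 0.8642
5 15 load 0.8760
6 18 source 0.8706
7 21 load 0.8683
8 24 source 0.8694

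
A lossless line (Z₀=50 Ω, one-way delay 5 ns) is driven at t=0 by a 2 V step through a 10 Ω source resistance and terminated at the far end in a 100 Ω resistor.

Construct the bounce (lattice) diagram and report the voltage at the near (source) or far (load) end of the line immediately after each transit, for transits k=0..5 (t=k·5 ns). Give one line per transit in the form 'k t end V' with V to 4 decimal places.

0 0 source 1.6667
1 5 load 2.2222
2 10 source 1.8519
3 15 load 1.7284
4 20 source 1.8107
5 25 load 1.8381

Γ_L=0.333333, Γ_S=-0.666667; launch V₁=2·50/60=1.666667
k=0 src: V=1.6667
k=1 load: inc=1.666667, refl=1.666667·0.333333=0.5556; V=0.000000+1.666667+0.555556=2.2222
k=2 src: inc=0.555556, refl=0.555556·-0.666667=-0.3704; V=1.666667+0.555556+-0.370370=1.8519
k=3 load: inc=-0.370370, refl=-0.370370·0.333333=-0.1235; V=2.222222+-0.370370+-0.123457=1.7284
k=4 src: inc=-0.123457, refl=-0.123457·-0.666667=0.0823; V=1.851852+-0.123457+0.082305=1.8107
k=5 load: inc=0.082305, refl=0.082305·0.333333=0.0274; V=1.728395+0.082305+0.027435=1.8381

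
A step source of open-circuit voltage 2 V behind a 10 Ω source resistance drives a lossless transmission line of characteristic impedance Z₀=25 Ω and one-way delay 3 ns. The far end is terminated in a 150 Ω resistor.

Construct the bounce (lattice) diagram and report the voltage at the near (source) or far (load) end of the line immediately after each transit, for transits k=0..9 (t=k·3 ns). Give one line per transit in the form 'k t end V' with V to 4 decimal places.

0 0 source 1.4286
1 3 load 2.4490
2 6 source 2.0117
3 9 load 1.6993
4 12 source 1.8332
5 15 load 1.9288
6 18 source 1.8878
7 21 load 1.8585
8 24 source 1.8711
9 27 load 1.8800

Γ_L=0.714286, Γ_S=-0.428571; launch V₁=2·25/35=1.428571
k=0 src: V=1.4286
k=1 load: inc=1.428571, refl=1.428571·0.714286=1.0204; V=0.000000+1.428571+1.020408=2.4490
k=2 src: inc=1.020408, refl=1.020408·-0.428571=-0.4373; V=1.428571+1.020408+-0.437318=2.0117
k=3 load: inc=-0.437318, refl=-0.437318·0.714286=-0.3124; V=2.448980+-0.437318+-0.312370=1.6993
k=4 src: inc=-0.312370, refl=-0.312370·-0.428571=0.1339; V=2.011662+-0.312370+0.133873=1.8332
k=5 load: inc=0.133873, refl=0.133873·0.714286=0.0956; V=1.699292+0.133873+0.095623=1.9288
k=6 src: inc=0.095623, refl=0.095623·-0.428571=-0.0410; V=1.833165+0.095623+-0.040981=1.8878
k=7 load: inc=-0.040981, refl=-0.040981·0.714286=-0.0293; V=1.928788+-0.040981+-0.029272=1.8585
k=8 src: inc=-0.029272, refl=-0.029272·-0.428571=0.0125; V=1.887807+-0.029272+0.012545=1.8711
k=9 load: inc=0.012545, refl=0.012545·0.714286=0.0090; V=1.858534+0.012545+0.008961=1.8800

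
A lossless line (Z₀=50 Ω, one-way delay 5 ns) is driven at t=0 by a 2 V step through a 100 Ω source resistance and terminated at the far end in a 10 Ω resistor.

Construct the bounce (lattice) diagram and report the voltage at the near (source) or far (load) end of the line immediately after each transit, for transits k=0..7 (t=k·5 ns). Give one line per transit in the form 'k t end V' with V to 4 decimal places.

Γ_L=-0.666667, Γ_S=0.333333; launch V₁=2·50/150=0.666667
k=0 src: V=0.6667
k=1 load: inc=0.666667, refl=0.666667·-0.666667=-0.4444; V=0.000000+0.666667+-0.444444=0.2222
k=2 src: inc=-0.444444, refl=-0.444444·0.333333=-0.1481; V=0.666667+-0.444444+-0.148148=0.0741
k=3 load: inc=-0.148148, refl=-0.148148·-0.666667=0.0988; V=0.222222+-0.148148+0.098765=0.1728
k=4 src: inc=0.098765, refl=0.098765·0.333333=0.0329; V=0.074074+0.098765+0.032922=0.2058
k=5 load: inc=0.032922, refl=0.032922·-0.666667=-0.0219; V=0.172840+0.032922+-0.021948=0.1838
k=6 src: inc=-0.021948, refl=-0.021948·0.333333=-0.0073; V=0.205761+-0.021948+-0.007316=0.1765
k=7 load: inc=-0.007316, refl=-0.007316·-0.666667=0.0049; V=0.183813+-0.007316+0.004877=0.1814

0 0 source 0.6667
1 5 load 0.2222
2 10 source 0.0741
3 15 load 0.1728
4 20 source 0.2058
5 25 load 0.1838
6 30 source 0.1765
7 35 load 0.1814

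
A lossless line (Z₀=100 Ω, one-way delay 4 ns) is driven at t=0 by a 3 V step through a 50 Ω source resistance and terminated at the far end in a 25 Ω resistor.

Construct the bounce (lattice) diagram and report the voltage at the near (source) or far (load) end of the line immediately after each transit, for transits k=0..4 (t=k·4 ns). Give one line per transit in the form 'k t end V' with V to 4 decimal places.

Γ_L=-0.600000, Γ_S=-0.333333; launch V₁=3·100/150=2.000000
k=0 src: V=2.0000
k=1 load: inc=2.000000, refl=2.000000·-0.600000=-1.2000; V=0.000000+2.000000+-1.200000=0.8000
k=2 src: inc=-1.200000, refl=-1.200000·-0.333333=0.4000; V=2.000000+-1.200000+0.400000=1.2000
k=3 load: inc=0.400000, refl=0.400000·-0.600000=-0.2400; V=0.800000+0.400000+-0.240000=0.9600
k=4 src: inc=-0.240000, refl=-0.240000·-0.333333=0.0800; V=1.200000+-0.240000+0.080000=1.0400

0 0 source 2.0000
1 4 load 0.8000
2 8 source 1.2000
3 12 load 0.9600
4 16 source 1.0400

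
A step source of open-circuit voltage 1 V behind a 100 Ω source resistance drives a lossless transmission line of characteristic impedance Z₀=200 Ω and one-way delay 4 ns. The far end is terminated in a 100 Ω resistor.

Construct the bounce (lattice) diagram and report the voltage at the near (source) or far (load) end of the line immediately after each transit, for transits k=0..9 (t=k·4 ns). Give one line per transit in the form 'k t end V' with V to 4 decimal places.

0 0 source 0.6667
1 4 load 0.4444
2 8 source 0.5185
3 12 load 0.4938
4 16 source 0.5021
5 20 load 0.4993
6 24 source 0.5002
7 28 load 0.4999
8 32 source 0.5000
9 36 load 0.5000

Γ_L=-0.333333, Γ_S=-0.333333; launch V₁=1·200/300=0.666667
k=0 src: V=0.6667
k=1 load: inc=0.666667, refl=0.666667·-0.333333=-0.2222; V=0.000000+0.666667+-0.222222=0.4444
k=2 src: inc=-0.222222, refl=-0.222222·-0.333333=0.0741; V=0.666667+-0.222222+0.074074=0.5185
k=3 load: inc=0.074074, refl=0.074074·-0.333333=-0.0247; V=0.444444+0.074074+-0.024691=0.4938
k=4 src: inc=-0.024691, refl=-0.024691·-0.333333=0.0082; V=0.518519+-0.024691+0.008230=0.5021
k=5 load: inc=0.008230, refl=0.008230·-0.333333=-0.0027; V=0.493827+0.008230+-0.002743=0.4993
k=6 src: inc=-0.002743, refl=-0.002743·-0.333333=0.0009; V=0.502058+-0.002743+0.000914=0.5002
k=7 load: inc=0.000914, refl=0.000914·-0.333333=-0.0003; V=0.499314+0.000914+-0.000305=0.4999
k=8 src: inc=-0.000305, refl=-0.000305·-0.333333=0.0001; V=0.500229+-0.000305+0.000102=0.5000
k=9 load: inc=0.000102, refl=0.000102·-0.333333=-0.0000; V=0.499924+0.000102+-0.000034=0.5000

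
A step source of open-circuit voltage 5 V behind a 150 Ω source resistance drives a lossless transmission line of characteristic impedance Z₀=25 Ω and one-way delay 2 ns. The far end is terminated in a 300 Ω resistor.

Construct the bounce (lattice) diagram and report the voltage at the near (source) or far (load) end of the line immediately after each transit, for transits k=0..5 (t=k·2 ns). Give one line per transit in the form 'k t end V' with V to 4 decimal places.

Γ_L=0.846154, Γ_S=0.714286; launch V₁=5·25/175=0.714286
k=0 src: V=0.7143
k=1 load: inc=0.714286, refl=0.714286·0.846154=0.6044; V=0.000000+0.714286+0.604396=1.3187
k=2 src: inc=0.604396, refl=0.604396·0.714286=0.4317; V=0.714286+0.604396+0.431711=1.7504
k=3 load: inc=0.431711, refl=0.431711·0.846154=0.3653; V=1.318681+0.431711+0.365294=2.1157
k=4 src: inc=0.365294, refl=0.365294·0.714286=0.2609; V=1.750392+0.365294+0.260924=2.3766
k=5 load: inc=0.260924, refl=0.260924·0.846154=0.2208; V=2.115687+0.260924+0.220782=2.5974

0 0 source 0.7143
1 2 load 1.3187
2 4 source 1.7504
3 6 load 2.1157
4 8 source 2.3766
5 10 load 2.5974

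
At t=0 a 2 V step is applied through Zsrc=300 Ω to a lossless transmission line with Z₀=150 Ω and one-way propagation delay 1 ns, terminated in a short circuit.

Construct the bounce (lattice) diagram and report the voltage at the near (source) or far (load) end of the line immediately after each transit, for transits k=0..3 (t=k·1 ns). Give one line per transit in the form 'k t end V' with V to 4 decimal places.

Γ_L=-1.000000, Γ_S=0.333333; launch V₁=2·150/450=0.666667
k=0 src: V=0.6667
k=1 load: inc=0.666667, refl=0.666667·-1.000000=-0.6667; V=0.000000+0.666667+-0.666667=0.0000
k=2 src: inc=-0.666667, refl=-0.666667·0.333333=-0.2222; V=0.666667+-0.666667+-0.222222=-0.2222
k=3 load: inc=-0.222222, refl=-0.222222·-1.000000=0.2222; V=0.000000+-0.222222+0.222222=0.0000

0 0 source 0.6667
1 1 load 0.0000
2 2 source -0.2222
3 3 load 0.0000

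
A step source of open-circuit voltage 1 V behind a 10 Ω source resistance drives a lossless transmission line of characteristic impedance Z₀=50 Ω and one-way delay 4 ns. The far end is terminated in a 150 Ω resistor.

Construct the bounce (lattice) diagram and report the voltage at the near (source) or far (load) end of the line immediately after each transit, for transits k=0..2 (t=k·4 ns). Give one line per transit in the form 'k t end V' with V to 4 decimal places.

Γ_L=0.500000, Γ_S=-0.666667; launch V₁=1·50/60=0.833333
k=0 src: V=0.8333
k=1 load: inc=0.833333, refl=0.833333·0.500000=0.4167; V=0.000000+0.833333+0.416667=1.2500
k=2 src: inc=0.416667, refl=0.416667·-0.666667=-0.2778; V=0.833333+0.416667+-0.277778=0.9722

0 0 source 0.8333
1 4 load 1.2500
2 8 source 0.9722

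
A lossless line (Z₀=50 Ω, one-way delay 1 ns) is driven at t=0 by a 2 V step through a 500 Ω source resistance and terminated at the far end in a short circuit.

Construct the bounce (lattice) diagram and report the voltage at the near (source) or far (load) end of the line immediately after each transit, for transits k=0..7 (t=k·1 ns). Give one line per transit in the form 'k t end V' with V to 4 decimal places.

0 0 source 0.1818
1 1 load 0.0000
2 2 source -0.1488
3 3 load 0.0000
4 4 source 0.1217
5 5 load 0.0000
6 6 source -0.0996
7 7 load 0.0000

Γ_L=-1.000000, Γ_S=0.818182; launch V₁=2·50/550=0.181818
k=0 src: V=0.1818
k=1 load: inc=0.181818, refl=0.181818·-1.000000=-0.1818; V=0.000000+0.181818+-0.181818=0.0000
k=2 src: inc=-0.181818, refl=-0.181818·0.818182=-0.1488; V=0.181818+-0.181818+-0.148760=-0.1488
k=3 load: inc=-0.148760, refl=-0.148760·-1.000000=0.1488; V=0.000000+-0.148760+0.148760=0.0000
k=4 src: inc=0.148760, refl=0.148760·0.818182=0.1217; V=-0.148760+0.148760+0.121713=0.1217
k=5 load: inc=0.121713, refl=0.121713·-1.000000=-0.1217; V=0.000000+0.121713+-0.121713=0.0000
k=6 src: inc=-0.121713, refl=-0.121713·0.818182=-0.0996; V=0.121713+-0.121713+-0.099583=-0.0996
k=7 load: inc=-0.099583, refl=-0.099583·-1.000000=0.0996; V=0.000000+-0.099583+0.099583=0.0000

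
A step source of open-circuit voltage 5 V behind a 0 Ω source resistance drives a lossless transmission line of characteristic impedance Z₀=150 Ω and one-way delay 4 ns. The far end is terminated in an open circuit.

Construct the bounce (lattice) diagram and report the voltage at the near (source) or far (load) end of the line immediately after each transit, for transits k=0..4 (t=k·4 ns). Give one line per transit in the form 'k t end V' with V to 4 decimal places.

Γ_L=1.000000, Γ_S=-1.000000; launch V₁=5·150/150=5.000000
k=0 src: V=5.0000
k=1 load: inc=5.000000, refl=5.000000·1.000000=5.0000; V=0.000000+5.000000+5.000000=10.0000
k=2 src: inc=5.000000, refl=5.000000·-1.000000=-5.0000; V=5.000000+5.000000+-5.000000=5.0000
k=3 load: inc=-5.000000, refl=-5.000000·1.000000=-5.0000; V=10.000000+-5.000000+-5.000000=0.0000
k=4 src: inc=-5.000000, refl=-5.000000·-1.000000=5.0000; V=5.000000+-5.000000+5.000000=5.0000

0 0 source 5.0000
1 4 load 10.0000
2 8 source 5.0000
3 12 load 0.0000
4 16 source 5.0000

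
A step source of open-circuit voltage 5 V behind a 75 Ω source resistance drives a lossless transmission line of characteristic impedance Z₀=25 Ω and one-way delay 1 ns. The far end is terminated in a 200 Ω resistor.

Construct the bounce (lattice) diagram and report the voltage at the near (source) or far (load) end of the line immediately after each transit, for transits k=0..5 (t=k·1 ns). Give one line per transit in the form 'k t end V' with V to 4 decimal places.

Γ_L=0.777778, Γ_S=0.500000; launch V₁=5·25/100=1.250000
k=0 src: V=1.2500
k=1 load: inc=1.250000, refl=1.250000·0.777778=0.9722; V=0.000000+1.250000+0.972222=2.2222
k=2 src: inc=0.972222, refl=0.972222·0.500000=0.4861; V=1.250000+0.972222+0.486111=2.7083
k=3 load: inc=0.486111, refl=0.486111·0.777778=0.3781; V=2.222222+0.486111+0.378086=3.0864
k=4 src: inc=0.378086, refl=0.378086·0.500000=0.1890; V=2.708333+0.378086+0.189043=3.2755
k=5 load: inc=0.189043, refl=0.189043·0.777778=0.1470; V=3.086420+0.189043+0.147034=3.4225

0 0 source 1.2500
1 1 load 2.2222
2 2 source 2.7083
3 3 load 3.0864
4 4 source 3.2755
5 5 load 3.4225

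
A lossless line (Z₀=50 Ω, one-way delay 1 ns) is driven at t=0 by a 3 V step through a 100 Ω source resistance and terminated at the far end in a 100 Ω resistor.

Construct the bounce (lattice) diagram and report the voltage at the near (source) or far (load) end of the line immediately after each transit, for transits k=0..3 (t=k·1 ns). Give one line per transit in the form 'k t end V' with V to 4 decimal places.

0 0 source 1.0000
1 1 load 1.3333
2 2 source 1.4444
3 3 load 1.4815

Γ_L=0.333333, Γ_S=0.333333; launch V₁=3·50/150=1.000000
k=0 src: V=1.0000
k=1 load: inc=1.000000, refl=1.000000·0.333333=0.3333; V=0.000000+1.000000+0.333333=1.3333
k=2 src: inc=0.333333, refl=0.333333·0.333333=0.1111; V=1.000000+0.333333+0.111111=1.4444
k=3 load: inc=0.111111, refl=0.111111·0.333333=0.0370; V=1.333333+0.111111+0.037037=1.4815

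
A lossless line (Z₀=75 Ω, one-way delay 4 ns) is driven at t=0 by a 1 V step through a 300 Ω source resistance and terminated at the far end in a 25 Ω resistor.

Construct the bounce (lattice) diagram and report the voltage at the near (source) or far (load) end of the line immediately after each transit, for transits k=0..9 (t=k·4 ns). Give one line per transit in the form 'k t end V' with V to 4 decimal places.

0 0 source 0.2000
1 4 load 0.1000
2 8 source 0.0400
3 12 load 0.0700
4 16 source 0.0880
5 20 load 0.0790
6 24 source 0.0736
7 28 load 0.0763
8 32 source 0.0779
9 36 load 0.0771

Γ_L=-0.500000, Γ_S=0.600000; launch V₁=1·75/375=0.200000
k=0 src: V=0.2000
k=1 load: inc=0.200000, refl=0.200000·-0.500000=-0.1000; V=0.000000+0.200000+-0.100000=0.1000
k=2 src: inc=-0.100000, refl=-0.100000·0.600000=-0.0600; V=0.200000+-0.100000+-0.060000=0.0400
k=3 load: inc=-0.060000, refl=-0.060000·-0.500000=0.0300; V=0.100000+-0.060000+0.030000=0.0700
k=4 src: inc=0.030000, refl=0.030000·0.600000=0.0180; V=0.040000+0.030000+0.018000=0.0880
k=5 load: inc=0.018000, refl=0.018000·-0.500000=-0.0090; V=0.070000+0.018000+-0.009000=0.0790
k=6 src: inc=-0.009000, refl=-0.009000·0.600000=-0.0054; V=0.088000+-0.009000+-0.005400=0.0736
k=7 load: inc=-0.005400, refl=-0.005400·-0.500000=0.0027; V=0.079000+-0.005400+0.002700=0.0763
k=8 src: inc=0.002700, refl=0.002700·0.600000=0.0016; V=0.073600+0.002700+0.001620=0.0779
k=9 load: inc=0.001620, refl=0.001620·-0.500000=-0.0008; V=0.076300+0.001620+-0.000810=0.0771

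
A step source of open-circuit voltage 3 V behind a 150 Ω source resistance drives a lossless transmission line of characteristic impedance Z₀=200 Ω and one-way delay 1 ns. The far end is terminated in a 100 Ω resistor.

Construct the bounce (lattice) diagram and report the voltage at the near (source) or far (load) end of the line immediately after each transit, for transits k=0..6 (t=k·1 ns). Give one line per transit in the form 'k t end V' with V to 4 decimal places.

Γ_L=-0.333333, Γ_S=-0.142857; launch V₁=3·200/350=1.714286
k=0 src: V=1.7143
k=1 load: inc=1.714286, refl=1.714286·-0.333333=-0.5714; V=0.000000+1.714286+-0.571429=1.1429
k=2 src: inc=-0.571429, refl=-0.571429·-0.142857=0.0816; V=1.714286+-0.571429+0.081633=1.2245
k=3 load: inc=0.081633, refl=0.081633·-0.333333=-0.0272; V=1.142857+0.081633+-0.027211=1.1973
k=4 src: inc=-0.027211, refl=-0.027211·-0.142857=0.0039; V=1.224490+-0.027211+0.003887=1.2012
k=5 load: inc=0.003887, refl=0.003887·-0.333333=-0.0013; V=1.197279+0.003887+-0.001296=1.1999
k=6 src: inc=-0.001296, refl=-0.001296·-0.142857=0.0002; V=1.201166+-0.001296+0.000185=1.2001

0 0 source 1.7143
1 1 load 1.1429
2 2 source 1.2245
3 3 load 1.1973
4 4 source 1.2012
5 5 load 1.1999
6 6 source 1.2001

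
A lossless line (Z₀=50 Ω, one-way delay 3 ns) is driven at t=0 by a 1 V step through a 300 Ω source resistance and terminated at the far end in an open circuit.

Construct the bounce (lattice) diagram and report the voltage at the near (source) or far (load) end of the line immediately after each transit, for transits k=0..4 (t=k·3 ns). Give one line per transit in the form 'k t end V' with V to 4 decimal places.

Γ_L=1.000000, Γ_S=0.714286; launch V₁=1·50/350=0.142857
k=0 src: V=0.1429
k=1 load: inc=0.142857, refl=0.142857·1.000000=0.1429; V=0.000000+0.142857+0.142857=0.2857
k=2 src: inc=0.142857, refl=0.142857·0.714286=0.1020; V=0.142857+0.142857+0.102041=0.3878
k=3 load: inc=0.102041, refl=0.102041·1.000000=0.1020; V=0.285714+0.102041+0.102041=0.4898
k=4 src: inc=0.102041, refl=0.102041·0.714286=0.0729; V=0.387755+0.102041+0.072886=0.5627

0 0 source 0.1429
1 3 load 0.2857
2 6 source 0.3878
3 9 load 0.4898
4 12 source 0.5627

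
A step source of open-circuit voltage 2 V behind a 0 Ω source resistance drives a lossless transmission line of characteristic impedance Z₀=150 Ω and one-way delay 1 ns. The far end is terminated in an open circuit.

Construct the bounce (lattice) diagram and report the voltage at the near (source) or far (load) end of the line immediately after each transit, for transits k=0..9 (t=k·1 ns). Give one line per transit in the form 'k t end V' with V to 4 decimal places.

Γ_L=1.000000, Γ_S=-1.000000; launch V₁=2·150/150=2.000000
k=0 src: V=2.0000
k=1 load: inc=2.000000, refl=2.000000·1.000000=2.0000; V=0.000000+2.000000+2.000000=4.0000
k=2 src: inc=2.000000, refl=2.000000·-1.000000=-2.0000; V=2.000000+2.000000+-2.000000=2.0000
k=3 load: inc=-2.000000, refl=-2.000000·1.000000=-2.0000; V=4.000000+-2.000000+-2.000000=0.0000
k=4 src: inc=-2.000000, refl=-2.000000·-1.000000=2.0000; V=2.000000+-2.000000+2.000000=2.0000
k=5 load: inc=2.000000, refl=2.000000·1.000000=2.0000; V=0.000000+2.000000+2.000000=4.0000
k=6 src: inc=2.000000, refl=2.000000·-1.000000=-2.0000; V=2.000000+2.000000+-2.000000=2.0000
k=7 load: inc=-2.000000, refl=-2.000000·1.000000=-2.0000; V=4.000000+-2.000000+-2.000000=0.0000
k=8 src: inc=-2.000000, refl=-2.000000·-1.000000=2.0000; V=2.000000+-2.000000+2.000000=2.0000
k=9 load: inc=2.000000, refl=2.000000·1.000000=2.0000; V=0.000000+2.000000+2.000000=4.0000

0 0 source 2.0000
1 1 load 4.0000
2 2 source 2.0000
3 3 load 0.0000
4 4 source 2.0000
5 5 load 4.0000
6 6 source 2.0000
7 7 load 0.0000
8 8 source 2.0000
9 9 load 4.0000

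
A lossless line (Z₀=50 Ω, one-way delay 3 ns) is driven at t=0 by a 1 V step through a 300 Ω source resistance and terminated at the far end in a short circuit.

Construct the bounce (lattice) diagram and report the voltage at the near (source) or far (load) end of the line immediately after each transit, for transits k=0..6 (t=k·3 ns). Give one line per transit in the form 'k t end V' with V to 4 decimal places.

0 0 source 0.1429
1 3 load 0.0000
2 6 source -0.1020
3 9 load 0.0000
4 12 source 0.0729
5 15 load 0.0000
6 18 source -0.0521

Γ_L=-1.000000, Γ_S=0.714286; launch V₁=1·50/350=0.142857
k=0 src: V=0.1429
k=1 load: inc=0.142857, refl=0.142857·-1.000000=-0.1429; V=0.000000+0.142857+-0.142857=0.0000
k=2 src: inc=-0.142857, refl=-0.142857·0.714286=-0.1020; V=0.142857+-0.142857+-0.102041=-0.1020
k=3 load: inc=-0.102041, refl=-0.102041·-1.000000=0.1020; V=0.000000+-0.102041+0.102041=0.0000
k=4 src: inc=0.102041, refl=0.102041·0.714286=0.0729; V=-0.102041+0.102041+0.072886=0.0729
k=5 load: inc=0.072886, refl=0.072886·-1.000000=-0.0729; V=0.000000+0.072886+-0.072886=0.0000
k=6 src: inc=-0.072886, refl=-0.072886·0.714286=-0.0521; V=0.072886+-0.072886+-0.052062=-0.0521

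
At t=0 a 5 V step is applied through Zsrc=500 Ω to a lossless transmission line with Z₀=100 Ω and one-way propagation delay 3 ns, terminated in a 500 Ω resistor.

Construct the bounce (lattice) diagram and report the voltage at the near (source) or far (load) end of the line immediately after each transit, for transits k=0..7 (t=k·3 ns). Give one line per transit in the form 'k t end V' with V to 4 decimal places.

Γ_L=0.666667, Γ_S=0.666667; launch V₁=5·100/600=0.833333
k=0 src: V=0.8333
k=1 load: inc=0.833333, refl=0.833333·0.666667=0.5556; V=0.000000+0.833333+0.555556=1.3889
k=2 src: inc=0.555556, refl=0.555556·0.666667=0.3704; V=0.833333+0.555556+0.370370=1.7593
k=3 load: inc=0.370370, refl=0.370370·0.666667=0.2469; V=1.388889+0.370370+0.246914=2.0062
k=4 src: inc=0.246914, refl=0.246914·0.666667=0.1646; V=1.759259+0.246914+0.164609=2.1708
k=5 load: inc=0.164609, refl=0.164609·0.666667=0.1097; V=2.006173+0.164609+0.109739=2.2805
k=6 src: inc=0.109739, refl=0.109739·0.666667=0.0732; V=2.170782+0.109739+0.073160=2.3537
k=7 load: inc=0.073160, refl=0.073160·0.666667=0.0488; V=2.280521+0.073160+0.048773=2.4025

0 0 source 0.8333
1 3 load 1.3889
2 6 source 1.7593
3 9 load 2.0062
4 12 source 2.1708
5 15 load 2.2805
6 18 source 2.3537
7 21 load 2.4025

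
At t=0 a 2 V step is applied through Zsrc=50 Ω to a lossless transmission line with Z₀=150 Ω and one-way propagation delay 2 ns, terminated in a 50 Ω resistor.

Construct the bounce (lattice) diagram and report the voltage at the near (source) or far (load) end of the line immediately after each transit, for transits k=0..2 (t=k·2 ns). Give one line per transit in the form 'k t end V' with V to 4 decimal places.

Γ_L=-0.500000, Γ_S=-0.500000; launch V₁=2·150/200=1.500000
k=0 src: V=1.5000
k=1 load: inc=1.500000, refl=1.500000·-0.500000=-0.7500; V=0.000000+1.500000+-0.750000=0.7500
k=2 src: inc=-0.750000, refl=-0.750000·-0.500000=0.3750; V=1.500000+-0.750000+0.375000=1.1250

0 0 source 1.5000
1 2 load 0.7500
2 4 source 1.1250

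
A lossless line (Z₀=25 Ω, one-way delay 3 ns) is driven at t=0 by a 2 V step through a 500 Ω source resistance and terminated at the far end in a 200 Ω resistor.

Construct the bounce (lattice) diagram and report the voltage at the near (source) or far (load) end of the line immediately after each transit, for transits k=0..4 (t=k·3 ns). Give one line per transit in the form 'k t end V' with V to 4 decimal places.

0 0 source 0.0952
1 3 load 0.1693
2 6 source 0.2363
3 9 load 0.2885
4 12 source 0.3356

Γ_L=0.777778, Γ_S=0.904762; launch V₁=2·25/525=0.095238
k=0 src: V=0.0952
k=1 load: inc=0.095238, refl=0.095238·0.777778=0.0741; V=0.000000+0.095238+0.074074=0.1693
k=2 src: inc=0.074074, refl=0.074074·0.904762=0.0670; V=0.095238+0.074074+0.067019=0.2363
k=3 load: inc=0.067019, refl=0.067019·0.777778=0.0521; V=0.169312+0.067019+0.052126=0.2885
k=4 src: inc=0.052126, refl=0.052126·0.904762=0.0472; V=0.236332+0.052126+0.047162=0.3356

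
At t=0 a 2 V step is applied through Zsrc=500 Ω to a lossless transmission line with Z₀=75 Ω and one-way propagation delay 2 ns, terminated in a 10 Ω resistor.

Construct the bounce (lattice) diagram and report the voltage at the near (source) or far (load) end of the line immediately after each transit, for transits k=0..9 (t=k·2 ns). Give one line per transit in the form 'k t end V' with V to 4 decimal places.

0 0 source 0.2609
1 2 load 0.0614
2 4 source -0.0861
3 6 load 0.0267
4 8 source 0.1100
5 10 load 0.0463
6 12 source -0.0008
7 14 load 0.0352
8 16 source 0.0618
9 18 load 0.0415

Γ_L=-0.764706, Γ_S=0.739130; launch V₁=2·75/575=0.260870
k=0 src: V=0.2609
k=1 load: inc=0.260870, refl=0.260870·-0.764706=-0.1995; V=0.000000+0.260870+-0.199488=0.0614
k=2 src: inc=-0.199488, refl=-0.199488·0.739130=-0.1474; V=0.260870+-0.199488+-0.147448=-0.0861
k=3 load: inc=-0.147448, refl=-0.147448·-0.764706=0.1128; V=0.061381+-0.147448+0.112754=0.0267
k=4 src: inc=0.112754, refl=0.112754·0.739130=0.0833; V=-0.086067+0.112754+0.083340=0.1100
k=5 load: inc=0.083340, refl=0.083340·-0.764706=-0.0637; V=0.026687+0.083340+-0.063731=0.0463
k=6 src: inc=-0.063731, refl=-0.063731·0.739130=-0.0471; V=0.110028+-0.063731+-0.047105=-0.0008
k=7 load: inc=-0.047105, refl=-0.047105·-0.764706=0.0360; V=0.046297+-0.047105+0.036022=0.0352
k=8 src: inc=0.036022, refl=0.036022·0.739130=0.0266; V=-0.000808+0.036022+0.026625=0.0618
k=9 load: inc=0.026625, refl=0.026625·-0.764706=-0.0204; V=0.035213+0.026625+-0.020360=0.0415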